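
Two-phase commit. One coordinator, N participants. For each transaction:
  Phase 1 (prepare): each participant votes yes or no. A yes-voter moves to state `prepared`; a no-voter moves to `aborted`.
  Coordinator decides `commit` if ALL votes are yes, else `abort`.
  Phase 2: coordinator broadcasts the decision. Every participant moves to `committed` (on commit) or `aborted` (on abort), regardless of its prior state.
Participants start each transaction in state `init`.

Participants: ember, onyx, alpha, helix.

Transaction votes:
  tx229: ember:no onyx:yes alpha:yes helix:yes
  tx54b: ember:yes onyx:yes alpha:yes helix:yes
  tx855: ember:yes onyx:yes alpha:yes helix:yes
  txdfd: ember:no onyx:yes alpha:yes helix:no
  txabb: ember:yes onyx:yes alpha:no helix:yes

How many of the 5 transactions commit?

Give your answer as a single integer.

Answer: 2

Derivation:
tx229: no from ember -> abort (commits=0)
tx54b: all yes -> commit (commits=1)
tx855: all yes -> commit (commits=2)
txdfd: no from ember, helix -> abort (commits=2)
txabb: no from alpha -> abort (commits=2)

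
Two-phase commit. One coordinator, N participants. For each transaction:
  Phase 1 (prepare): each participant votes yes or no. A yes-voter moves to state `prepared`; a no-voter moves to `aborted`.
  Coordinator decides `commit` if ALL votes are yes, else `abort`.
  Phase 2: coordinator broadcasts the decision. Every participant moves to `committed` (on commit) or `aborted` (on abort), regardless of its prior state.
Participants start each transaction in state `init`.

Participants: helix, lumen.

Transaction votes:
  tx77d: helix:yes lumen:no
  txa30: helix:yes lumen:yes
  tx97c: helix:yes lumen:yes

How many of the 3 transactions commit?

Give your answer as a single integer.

Answer: 2

Derivation:
tx77d: no from lumen -> abort (commits=0)
txa30: all yes -> commit (commits=1)
tx97c: all yes -> commit (commits=2)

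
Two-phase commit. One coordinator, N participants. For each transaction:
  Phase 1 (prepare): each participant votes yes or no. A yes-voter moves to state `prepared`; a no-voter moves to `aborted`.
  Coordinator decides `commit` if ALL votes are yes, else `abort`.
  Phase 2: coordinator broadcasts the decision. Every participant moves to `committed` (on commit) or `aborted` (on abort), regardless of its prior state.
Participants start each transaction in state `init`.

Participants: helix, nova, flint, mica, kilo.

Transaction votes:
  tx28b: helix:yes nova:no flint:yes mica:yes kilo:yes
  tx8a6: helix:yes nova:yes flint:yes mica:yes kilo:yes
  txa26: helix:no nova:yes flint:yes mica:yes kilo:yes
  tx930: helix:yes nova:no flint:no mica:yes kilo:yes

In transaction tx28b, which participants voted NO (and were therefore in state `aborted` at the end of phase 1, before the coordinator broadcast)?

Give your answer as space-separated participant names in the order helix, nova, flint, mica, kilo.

Answer: nova

Derivation:
Txn tx28b phase 1: helix yes -> prepared; nova no -> aborted; flint yes -> prepared; mica yes -> prepared; kilo yes -> prepared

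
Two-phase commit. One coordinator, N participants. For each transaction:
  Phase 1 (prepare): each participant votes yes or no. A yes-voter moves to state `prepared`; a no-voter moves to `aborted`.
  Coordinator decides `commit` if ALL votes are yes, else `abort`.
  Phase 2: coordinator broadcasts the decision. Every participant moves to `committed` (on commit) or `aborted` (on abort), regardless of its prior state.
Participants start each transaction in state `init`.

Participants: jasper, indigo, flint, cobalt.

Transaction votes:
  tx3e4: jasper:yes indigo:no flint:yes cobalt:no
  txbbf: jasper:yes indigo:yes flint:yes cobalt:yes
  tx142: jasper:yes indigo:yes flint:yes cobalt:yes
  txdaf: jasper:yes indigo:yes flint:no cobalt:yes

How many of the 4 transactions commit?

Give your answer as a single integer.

tx3e4: no from indigo, cobalt -> abort (commits=0)
txbbf: all yes -> commit (commits=1)
tx142: all yes -> commit (commits=2)
txdaf: no from flint -> abort (commits=2)

Answer: 2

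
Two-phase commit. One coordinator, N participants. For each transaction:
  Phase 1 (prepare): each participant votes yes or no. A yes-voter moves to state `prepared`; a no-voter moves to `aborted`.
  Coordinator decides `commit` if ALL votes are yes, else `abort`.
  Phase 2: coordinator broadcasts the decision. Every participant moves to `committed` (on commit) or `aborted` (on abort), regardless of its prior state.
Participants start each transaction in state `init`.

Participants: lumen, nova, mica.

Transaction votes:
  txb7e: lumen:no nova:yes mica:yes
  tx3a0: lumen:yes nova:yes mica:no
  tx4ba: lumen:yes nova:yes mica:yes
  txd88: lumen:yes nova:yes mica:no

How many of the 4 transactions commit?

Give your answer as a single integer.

txb7e: no from lumen -> abort (commits=0)
tx3a0: no from mica -> abort (commits=0)
tx4ba: all yes -> commit (commits=1)
txd88: no from mica -> abort (commits=1)

Answer: 1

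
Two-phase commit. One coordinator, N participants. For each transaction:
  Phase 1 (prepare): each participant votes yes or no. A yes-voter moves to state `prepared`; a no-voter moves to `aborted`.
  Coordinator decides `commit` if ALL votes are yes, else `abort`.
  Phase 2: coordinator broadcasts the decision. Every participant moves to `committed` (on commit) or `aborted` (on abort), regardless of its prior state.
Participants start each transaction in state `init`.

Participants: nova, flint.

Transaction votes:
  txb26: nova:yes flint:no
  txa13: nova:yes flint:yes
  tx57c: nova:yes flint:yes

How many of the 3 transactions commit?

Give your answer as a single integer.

Answer: 2

Derivation:
txb26: no from flint -> abort (commits=0)
txa13: all yes -> commit (commits=1)
tx57c: all yes -> commit (commits=2)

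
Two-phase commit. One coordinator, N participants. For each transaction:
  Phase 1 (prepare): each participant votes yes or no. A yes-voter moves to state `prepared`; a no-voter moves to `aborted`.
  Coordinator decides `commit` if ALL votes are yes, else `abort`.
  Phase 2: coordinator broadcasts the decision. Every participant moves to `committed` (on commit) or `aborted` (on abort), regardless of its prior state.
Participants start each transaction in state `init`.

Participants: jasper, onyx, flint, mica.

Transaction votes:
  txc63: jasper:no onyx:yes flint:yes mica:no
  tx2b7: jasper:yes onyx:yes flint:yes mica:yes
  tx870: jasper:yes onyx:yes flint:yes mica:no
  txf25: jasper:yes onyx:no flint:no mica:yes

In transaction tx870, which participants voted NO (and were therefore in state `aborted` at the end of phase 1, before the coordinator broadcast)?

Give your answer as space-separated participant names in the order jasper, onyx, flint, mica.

Answer: mica

Derivation:
Txn tx870 phase 1: jasper yes -> prepared; onyx yes -> prepared; flint yes -> prepared; mica no -> aborted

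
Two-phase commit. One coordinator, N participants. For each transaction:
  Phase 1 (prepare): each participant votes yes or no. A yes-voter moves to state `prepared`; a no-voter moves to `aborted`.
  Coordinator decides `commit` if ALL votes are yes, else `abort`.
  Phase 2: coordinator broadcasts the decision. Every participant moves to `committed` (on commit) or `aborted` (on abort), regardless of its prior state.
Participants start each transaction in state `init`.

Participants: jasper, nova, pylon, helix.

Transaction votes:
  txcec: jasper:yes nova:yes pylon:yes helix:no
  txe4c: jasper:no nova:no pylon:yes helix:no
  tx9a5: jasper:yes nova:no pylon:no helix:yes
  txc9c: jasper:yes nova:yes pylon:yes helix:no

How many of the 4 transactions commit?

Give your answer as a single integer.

txcec: no from helix -> abort (commits=0)
txe4c: no from jasper, nova, helix -> abort (commits=0)
tx9a5: no from nova, pylon -> abort (commits=0)
txc9c: no from helix -> abort (commits=0)

Answer: 0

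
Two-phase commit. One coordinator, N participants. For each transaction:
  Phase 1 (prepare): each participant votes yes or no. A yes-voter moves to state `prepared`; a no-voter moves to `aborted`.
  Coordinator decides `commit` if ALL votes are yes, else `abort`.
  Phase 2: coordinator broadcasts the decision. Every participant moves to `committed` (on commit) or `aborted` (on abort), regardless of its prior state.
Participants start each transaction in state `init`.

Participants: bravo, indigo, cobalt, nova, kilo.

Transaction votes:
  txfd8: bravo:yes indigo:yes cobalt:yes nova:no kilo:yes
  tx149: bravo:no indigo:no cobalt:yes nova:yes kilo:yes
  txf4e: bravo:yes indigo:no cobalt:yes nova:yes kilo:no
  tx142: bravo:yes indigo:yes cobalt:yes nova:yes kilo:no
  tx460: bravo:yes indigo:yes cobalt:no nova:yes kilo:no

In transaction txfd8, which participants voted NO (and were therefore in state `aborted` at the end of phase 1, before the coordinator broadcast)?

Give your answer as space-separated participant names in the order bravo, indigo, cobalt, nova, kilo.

Txn txfd8 phase 1: bravo yes -> prepared; indigo yes -> prepared; cobalt yes -> prepared; nova no -> aborted; kilo yes -> prepared

Answer: nova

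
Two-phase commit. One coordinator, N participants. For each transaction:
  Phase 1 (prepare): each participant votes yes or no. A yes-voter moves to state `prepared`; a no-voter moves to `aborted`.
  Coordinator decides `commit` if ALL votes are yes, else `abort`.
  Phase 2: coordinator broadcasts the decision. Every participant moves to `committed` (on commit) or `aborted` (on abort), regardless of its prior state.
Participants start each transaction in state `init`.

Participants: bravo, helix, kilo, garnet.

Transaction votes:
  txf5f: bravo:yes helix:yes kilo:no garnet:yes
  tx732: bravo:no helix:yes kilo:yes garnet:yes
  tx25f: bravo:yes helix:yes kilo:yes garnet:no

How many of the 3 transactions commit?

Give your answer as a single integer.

txf5f: no from kilo -> abort (commits=0)
tx732: no from bravo -> abort (commits=0)
tx25f: no from garnet -> abort (commits=0)

Answer: 0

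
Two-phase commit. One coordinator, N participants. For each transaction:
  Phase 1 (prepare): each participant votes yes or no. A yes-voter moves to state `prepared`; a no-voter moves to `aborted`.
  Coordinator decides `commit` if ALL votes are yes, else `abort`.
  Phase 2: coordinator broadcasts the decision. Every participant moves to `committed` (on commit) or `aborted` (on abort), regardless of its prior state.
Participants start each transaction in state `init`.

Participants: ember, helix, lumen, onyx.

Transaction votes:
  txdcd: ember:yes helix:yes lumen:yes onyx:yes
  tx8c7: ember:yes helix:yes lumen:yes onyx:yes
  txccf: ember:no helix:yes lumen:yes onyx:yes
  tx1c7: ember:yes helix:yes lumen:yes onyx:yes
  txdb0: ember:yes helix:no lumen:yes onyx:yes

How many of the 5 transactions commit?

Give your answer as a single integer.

Answer: 3

Derivation:
txdcd: all yes -> commit (commits=1)
tx8c7: all yes -> commit (commits=2)
txccf: no from ember -> abort (commits=2)
tx1c7: all yes -> commit (commits=3)
txdb0: no from helix -> abort (commits=3)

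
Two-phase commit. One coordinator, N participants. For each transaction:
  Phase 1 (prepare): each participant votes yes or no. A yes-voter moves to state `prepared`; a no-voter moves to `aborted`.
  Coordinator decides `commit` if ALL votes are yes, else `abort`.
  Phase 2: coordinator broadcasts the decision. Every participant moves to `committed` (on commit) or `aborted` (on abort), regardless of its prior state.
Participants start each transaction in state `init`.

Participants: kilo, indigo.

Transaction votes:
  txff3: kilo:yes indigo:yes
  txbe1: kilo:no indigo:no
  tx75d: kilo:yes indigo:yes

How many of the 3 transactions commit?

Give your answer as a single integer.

txff3: all yes -> commit (commits=1)
txbe1: no from kilo, indigo -> abort (commits=1)
tx75d: all yes -> commit (commits=2)

Answer: 2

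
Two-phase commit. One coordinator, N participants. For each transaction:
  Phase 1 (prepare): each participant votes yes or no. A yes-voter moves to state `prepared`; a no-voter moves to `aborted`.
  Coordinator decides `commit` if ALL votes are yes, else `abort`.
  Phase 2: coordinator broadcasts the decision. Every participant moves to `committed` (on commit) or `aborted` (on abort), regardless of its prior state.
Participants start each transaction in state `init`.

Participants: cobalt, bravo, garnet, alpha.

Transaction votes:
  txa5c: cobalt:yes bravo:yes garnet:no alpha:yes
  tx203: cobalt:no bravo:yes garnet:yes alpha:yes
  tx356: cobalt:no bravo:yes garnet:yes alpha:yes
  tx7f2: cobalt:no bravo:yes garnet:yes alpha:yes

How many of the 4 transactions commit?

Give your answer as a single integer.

txa5c: no from garnet -> abort (commits=0)
tx203: no from cobalt -> abort (commits=0)
tx356: no from cobalt -> abort (commits=0)
tx7f2: no from cobalt -> abort (commits=0)

Answer: 0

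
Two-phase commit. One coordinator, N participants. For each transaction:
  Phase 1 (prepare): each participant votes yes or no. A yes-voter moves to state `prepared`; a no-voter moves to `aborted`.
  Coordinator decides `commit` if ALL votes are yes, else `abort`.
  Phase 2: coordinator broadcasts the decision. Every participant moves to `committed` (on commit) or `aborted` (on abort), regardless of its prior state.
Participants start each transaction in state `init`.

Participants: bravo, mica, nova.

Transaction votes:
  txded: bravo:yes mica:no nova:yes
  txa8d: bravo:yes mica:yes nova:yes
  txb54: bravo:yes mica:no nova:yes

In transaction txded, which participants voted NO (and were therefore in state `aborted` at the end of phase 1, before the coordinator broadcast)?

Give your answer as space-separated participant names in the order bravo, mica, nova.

Answer: mica

Derivation:
Txn txded phase 1: bravo yes -> prepared; mica no -> aborted; nova yes -> prepared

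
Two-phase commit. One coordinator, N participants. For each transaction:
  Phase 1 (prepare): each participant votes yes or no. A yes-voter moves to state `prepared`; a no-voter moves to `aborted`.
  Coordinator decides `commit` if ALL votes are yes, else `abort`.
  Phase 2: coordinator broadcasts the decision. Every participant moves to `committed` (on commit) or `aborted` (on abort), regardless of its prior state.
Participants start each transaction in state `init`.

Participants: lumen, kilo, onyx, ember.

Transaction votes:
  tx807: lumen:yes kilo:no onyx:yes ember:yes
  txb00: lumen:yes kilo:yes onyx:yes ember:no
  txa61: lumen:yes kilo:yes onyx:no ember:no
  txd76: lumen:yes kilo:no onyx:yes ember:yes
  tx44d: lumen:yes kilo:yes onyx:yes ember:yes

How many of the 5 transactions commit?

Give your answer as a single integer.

Answer: 1

Derivation:
tx807: no from kilo -> abort (commits=0)
txb00: no from ember -> abort (commits=0)
txa61: no from onyx, ember -> abort (commits=0)
txd76: no from kilo -> abort (commits=0)
tx44d: all yes -> commit (commits=1)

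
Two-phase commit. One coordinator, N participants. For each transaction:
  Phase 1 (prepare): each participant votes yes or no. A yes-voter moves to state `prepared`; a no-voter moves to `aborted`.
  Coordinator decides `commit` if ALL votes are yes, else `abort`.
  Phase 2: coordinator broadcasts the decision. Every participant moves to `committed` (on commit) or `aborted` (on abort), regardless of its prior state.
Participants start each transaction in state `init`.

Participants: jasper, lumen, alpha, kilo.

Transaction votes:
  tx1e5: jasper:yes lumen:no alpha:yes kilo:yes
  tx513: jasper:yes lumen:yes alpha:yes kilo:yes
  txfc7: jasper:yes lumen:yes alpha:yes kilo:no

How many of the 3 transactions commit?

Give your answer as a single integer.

tx1e5: no from lumen -> abort (commits=0)
tx513: all yes -> commit (commits=1)
txfc7: no from kilo -> abort (commits=1)

Answer: 1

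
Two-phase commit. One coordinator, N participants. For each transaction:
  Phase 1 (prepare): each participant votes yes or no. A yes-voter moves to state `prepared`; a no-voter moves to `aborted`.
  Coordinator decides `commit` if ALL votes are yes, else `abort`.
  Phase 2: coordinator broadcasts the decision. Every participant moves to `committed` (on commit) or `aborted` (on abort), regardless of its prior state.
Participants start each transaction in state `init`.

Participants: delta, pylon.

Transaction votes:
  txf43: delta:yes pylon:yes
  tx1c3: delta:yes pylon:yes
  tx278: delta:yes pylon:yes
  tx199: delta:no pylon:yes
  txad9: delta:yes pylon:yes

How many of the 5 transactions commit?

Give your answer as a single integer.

txf43: all yes -> commit (commits=1)
tx1c3: all yes -> commit (commits=2)
tx278: all yes -> commit (commits=3)
tx199: no from delta -> abort (commits=3)
txad9: all yes -> commit (commits=4)

Answer: 4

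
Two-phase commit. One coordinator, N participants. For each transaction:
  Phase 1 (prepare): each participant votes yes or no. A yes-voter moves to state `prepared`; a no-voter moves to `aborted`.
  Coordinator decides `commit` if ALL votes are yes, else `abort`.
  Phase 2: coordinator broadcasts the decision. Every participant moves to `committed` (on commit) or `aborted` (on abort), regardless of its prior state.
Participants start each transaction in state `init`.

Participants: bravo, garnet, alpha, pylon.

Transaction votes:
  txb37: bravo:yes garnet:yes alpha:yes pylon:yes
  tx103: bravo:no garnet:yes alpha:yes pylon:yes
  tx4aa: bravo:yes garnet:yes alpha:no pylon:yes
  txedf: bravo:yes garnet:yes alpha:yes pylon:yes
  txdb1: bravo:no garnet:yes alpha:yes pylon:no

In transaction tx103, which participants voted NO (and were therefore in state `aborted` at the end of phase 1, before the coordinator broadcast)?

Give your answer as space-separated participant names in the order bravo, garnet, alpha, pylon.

Answer: bravo

Derivation:
Txn tx103 phase 1: bravo no -> aborted; garnet yes -> prepared; alpha yes -> prepared; pylon yes -> prepared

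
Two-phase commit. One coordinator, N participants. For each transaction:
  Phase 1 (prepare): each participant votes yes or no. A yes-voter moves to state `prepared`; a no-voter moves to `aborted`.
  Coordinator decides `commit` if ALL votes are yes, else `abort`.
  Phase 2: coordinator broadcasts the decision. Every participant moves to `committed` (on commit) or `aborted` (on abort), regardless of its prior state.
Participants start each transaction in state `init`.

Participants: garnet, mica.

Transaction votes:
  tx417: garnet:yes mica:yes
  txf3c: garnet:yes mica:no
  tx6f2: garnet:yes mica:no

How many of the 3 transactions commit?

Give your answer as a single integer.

tx417: all yes -> commit (commits=1)
txf3c: no from mica -> abort (commits=1)
tx6f2: no from mica -> abort (commits=1)

Answer: 1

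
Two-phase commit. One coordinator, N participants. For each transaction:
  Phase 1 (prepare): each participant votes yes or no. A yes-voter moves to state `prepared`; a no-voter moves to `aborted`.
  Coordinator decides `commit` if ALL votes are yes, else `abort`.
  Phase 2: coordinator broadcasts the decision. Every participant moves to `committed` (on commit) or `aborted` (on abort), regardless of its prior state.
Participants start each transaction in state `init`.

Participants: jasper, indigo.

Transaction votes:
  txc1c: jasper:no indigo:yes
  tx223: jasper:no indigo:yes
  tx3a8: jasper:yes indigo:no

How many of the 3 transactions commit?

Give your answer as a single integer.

txc1c: no from jasper -> abort (commits=0)
tx223: no from jasper -> abort (commits=0)
tx3a8: no from indigo -> abort (commits=0)

Answer: 0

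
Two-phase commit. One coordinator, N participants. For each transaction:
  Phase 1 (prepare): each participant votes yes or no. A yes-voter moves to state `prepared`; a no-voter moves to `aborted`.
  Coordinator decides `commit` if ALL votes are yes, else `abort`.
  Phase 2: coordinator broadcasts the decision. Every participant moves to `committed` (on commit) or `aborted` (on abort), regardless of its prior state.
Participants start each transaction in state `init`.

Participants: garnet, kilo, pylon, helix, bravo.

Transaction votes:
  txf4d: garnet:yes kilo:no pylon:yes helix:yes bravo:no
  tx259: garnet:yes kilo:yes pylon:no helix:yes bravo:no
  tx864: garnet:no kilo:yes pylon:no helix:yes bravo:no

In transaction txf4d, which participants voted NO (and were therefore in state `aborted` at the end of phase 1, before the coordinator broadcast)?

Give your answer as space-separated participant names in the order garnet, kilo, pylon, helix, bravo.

Answer: kilo bravo

Derivation:
Txn txf4d phase 1: garnet yes -> prepared; kilo no -> aborted; pylon yes -> prepared; helix yes -> prepared; bravo no -> aborted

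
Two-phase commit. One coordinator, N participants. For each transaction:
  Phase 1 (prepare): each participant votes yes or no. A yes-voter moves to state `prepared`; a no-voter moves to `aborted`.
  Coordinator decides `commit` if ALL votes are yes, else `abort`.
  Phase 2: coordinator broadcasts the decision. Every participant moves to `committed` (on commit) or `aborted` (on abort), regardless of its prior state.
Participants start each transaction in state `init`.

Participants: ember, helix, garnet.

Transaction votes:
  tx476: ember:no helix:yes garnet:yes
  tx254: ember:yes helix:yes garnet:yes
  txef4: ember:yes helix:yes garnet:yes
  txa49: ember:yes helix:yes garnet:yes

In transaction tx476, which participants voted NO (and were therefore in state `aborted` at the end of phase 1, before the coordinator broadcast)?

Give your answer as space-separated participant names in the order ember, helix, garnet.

Txn tx476 phase 1: ember no -> aborted; helix yes -> prepared; garnet yes -> prepared

Answer: ember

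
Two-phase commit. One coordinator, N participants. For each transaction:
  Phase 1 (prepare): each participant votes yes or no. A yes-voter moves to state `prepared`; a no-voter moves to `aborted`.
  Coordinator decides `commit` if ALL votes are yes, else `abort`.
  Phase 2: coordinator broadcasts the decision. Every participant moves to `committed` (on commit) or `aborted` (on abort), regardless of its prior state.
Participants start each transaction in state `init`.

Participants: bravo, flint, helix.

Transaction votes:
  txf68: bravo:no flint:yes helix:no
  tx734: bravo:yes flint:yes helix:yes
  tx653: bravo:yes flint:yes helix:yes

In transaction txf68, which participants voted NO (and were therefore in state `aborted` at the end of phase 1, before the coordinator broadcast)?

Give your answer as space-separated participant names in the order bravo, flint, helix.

Answer: bravo helix

Derivation:
Txn txf68 phase 1: bravo no -> aborted; flint yes -> prepared; helix no -> aborted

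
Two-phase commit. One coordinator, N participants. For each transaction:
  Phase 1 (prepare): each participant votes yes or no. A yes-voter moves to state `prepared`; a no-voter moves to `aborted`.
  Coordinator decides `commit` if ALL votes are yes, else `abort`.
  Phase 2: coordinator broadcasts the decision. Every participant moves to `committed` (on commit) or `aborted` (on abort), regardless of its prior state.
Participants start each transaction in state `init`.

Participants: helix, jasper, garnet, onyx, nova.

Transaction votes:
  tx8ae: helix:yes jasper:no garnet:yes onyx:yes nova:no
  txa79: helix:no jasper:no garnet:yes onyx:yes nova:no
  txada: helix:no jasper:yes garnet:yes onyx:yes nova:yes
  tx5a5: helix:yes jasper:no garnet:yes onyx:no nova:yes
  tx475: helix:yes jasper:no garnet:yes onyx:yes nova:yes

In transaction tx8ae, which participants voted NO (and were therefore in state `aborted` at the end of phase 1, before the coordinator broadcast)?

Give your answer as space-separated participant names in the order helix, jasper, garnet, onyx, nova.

Txn tx8ae phase 1: helix yes -> prepared; jasper no -> aborted; garnet yes -> prepared; onyx yes -> prepared; nova no -> aborted

Answer: jasper nova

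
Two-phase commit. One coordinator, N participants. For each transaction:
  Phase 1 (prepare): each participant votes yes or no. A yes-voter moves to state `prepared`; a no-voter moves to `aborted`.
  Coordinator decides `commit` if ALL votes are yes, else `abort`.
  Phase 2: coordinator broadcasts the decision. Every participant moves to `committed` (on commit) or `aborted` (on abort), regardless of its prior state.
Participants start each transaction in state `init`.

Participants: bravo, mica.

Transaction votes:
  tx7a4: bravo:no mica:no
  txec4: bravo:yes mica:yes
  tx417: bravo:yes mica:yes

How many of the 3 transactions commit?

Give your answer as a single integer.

tx7a4: no from bravo, mica -> abort (commits=0)
txec4: all yes -> commit (commits=1)
tx417: all yes -> commit (commits=2)

Answer: 2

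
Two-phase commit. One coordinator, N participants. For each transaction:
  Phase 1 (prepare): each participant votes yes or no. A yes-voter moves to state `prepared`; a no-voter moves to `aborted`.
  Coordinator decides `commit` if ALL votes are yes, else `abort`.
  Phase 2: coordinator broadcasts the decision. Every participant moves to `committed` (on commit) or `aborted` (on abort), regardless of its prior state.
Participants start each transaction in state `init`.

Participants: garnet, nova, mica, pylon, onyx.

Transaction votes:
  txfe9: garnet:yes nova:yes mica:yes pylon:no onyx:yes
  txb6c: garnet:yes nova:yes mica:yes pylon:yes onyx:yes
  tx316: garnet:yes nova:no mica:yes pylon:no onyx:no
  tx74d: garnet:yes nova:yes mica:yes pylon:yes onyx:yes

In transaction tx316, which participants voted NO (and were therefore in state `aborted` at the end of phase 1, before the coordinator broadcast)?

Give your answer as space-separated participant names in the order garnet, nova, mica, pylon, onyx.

Txn tx316 phase 1: garnet yes -> prepared; nova no -> aborted; mica yes -> prepared; pylon no -> aborted; onyx no -> aborted

Answer: nova pylon onyx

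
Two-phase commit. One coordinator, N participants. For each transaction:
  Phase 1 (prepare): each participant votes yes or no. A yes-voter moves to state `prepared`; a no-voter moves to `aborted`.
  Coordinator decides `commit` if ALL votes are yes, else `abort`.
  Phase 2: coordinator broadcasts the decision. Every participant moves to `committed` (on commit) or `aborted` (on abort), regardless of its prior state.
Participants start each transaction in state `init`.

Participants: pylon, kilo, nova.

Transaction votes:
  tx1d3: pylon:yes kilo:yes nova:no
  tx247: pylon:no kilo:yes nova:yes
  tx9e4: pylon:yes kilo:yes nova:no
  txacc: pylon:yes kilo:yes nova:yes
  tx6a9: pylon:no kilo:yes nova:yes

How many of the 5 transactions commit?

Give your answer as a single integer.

tx1d3: no from nova -> abort (commits=0)
tx247: no from pylon -> abort (commits=0)
tx9e4: no from nova -> abort (commits=0)
txacc: all yes -> commit (commits=1)
tx6a9: no from pylon -> abort (commits=1)

Answer: 1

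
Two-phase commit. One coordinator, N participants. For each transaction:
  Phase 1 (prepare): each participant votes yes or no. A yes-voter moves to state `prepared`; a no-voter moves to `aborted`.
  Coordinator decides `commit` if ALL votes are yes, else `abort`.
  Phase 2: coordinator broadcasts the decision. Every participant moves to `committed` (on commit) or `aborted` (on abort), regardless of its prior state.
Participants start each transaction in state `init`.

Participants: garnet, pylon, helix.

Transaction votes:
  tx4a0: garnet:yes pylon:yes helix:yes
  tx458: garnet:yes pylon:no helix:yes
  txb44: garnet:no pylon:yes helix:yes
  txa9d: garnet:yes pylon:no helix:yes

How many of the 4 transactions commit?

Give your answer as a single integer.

Answer: 1

Derivation:
tx4a0: all yes -> commit (commits=1)
tx458: no from pylon -> abort (commits=1)
txb44: no from garnet -> abort (commits=1)
txa9d: no from pylon -> abort (commits=1)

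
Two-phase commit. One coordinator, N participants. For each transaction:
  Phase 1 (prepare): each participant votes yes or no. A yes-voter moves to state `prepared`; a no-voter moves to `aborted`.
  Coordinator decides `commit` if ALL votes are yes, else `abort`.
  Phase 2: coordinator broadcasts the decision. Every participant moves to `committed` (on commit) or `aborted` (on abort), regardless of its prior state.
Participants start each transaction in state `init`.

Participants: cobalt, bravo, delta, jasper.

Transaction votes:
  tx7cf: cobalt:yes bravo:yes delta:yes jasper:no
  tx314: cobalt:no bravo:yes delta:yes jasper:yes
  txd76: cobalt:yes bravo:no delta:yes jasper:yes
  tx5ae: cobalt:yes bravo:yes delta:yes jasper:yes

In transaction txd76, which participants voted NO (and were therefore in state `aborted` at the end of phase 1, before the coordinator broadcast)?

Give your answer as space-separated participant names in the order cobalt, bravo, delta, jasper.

Answer: bravo

Derivation:
Txn txd76 phase 1: cobalt yes -> prepared; bravo no -> aborted; delta yes -> prepared; jasper yes -> prepared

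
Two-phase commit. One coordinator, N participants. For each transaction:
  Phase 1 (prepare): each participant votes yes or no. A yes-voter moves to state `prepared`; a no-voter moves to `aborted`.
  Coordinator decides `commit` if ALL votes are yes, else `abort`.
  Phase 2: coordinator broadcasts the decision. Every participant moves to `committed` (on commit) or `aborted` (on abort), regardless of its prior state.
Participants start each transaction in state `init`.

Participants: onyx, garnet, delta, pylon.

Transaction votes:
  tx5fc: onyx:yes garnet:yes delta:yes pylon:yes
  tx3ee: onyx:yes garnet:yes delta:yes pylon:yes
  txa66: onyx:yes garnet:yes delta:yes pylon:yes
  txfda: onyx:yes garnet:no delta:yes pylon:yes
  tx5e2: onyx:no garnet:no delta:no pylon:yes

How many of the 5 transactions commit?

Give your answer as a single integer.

Answer: 3

Derivation:
tx5fc: all yes -> commit (commits=1)
tx3ee: all yes -> commit (commits=2)
txa66: all yes -> commit (commits=3)
txfda: no from garnet -> abort (commits=3)
tx5e2: no from onyx, garnet, delta -> abort (commits=3)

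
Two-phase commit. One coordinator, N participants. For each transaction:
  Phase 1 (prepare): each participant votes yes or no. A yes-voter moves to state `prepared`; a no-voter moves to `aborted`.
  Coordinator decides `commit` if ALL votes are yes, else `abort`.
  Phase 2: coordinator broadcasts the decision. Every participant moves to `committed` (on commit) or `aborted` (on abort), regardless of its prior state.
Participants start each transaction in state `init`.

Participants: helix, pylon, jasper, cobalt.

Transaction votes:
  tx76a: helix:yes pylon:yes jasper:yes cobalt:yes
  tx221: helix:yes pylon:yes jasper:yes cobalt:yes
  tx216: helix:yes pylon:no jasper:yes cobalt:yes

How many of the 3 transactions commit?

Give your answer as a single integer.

tx76a: all yes -> commit (commits=1)
tx221: all yes -> commit (commits=2)
tx216: no from pylon -> abort (commits=2)

Answer: 2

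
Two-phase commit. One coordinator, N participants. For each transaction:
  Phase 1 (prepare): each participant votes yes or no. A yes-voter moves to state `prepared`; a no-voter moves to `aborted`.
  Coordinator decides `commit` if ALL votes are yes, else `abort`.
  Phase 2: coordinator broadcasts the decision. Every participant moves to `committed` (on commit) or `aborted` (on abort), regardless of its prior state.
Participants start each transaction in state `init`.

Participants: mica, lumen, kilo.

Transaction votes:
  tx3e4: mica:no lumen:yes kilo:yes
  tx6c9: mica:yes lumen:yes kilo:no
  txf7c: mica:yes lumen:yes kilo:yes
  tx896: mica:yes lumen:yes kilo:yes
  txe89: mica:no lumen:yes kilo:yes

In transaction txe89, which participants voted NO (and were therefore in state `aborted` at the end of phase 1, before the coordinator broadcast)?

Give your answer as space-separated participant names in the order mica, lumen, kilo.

Txn txe89 phase 1: mica no -> aborted; lumen yes -> prepared; kilo yes -> prepared

Answer: mica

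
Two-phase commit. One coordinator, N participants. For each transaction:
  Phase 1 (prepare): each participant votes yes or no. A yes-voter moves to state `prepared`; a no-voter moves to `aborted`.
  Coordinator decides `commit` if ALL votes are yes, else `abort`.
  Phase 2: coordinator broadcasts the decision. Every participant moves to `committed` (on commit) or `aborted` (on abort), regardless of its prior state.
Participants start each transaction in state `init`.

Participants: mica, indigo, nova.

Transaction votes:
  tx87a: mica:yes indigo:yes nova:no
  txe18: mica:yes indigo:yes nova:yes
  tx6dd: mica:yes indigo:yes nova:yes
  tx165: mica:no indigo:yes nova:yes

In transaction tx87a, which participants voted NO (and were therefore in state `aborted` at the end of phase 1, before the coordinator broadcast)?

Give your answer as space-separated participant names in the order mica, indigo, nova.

Txn tx87a phase 1: mica yes -> prepared; indigo yes -> prepared; nova no -> aborted

Answer: nova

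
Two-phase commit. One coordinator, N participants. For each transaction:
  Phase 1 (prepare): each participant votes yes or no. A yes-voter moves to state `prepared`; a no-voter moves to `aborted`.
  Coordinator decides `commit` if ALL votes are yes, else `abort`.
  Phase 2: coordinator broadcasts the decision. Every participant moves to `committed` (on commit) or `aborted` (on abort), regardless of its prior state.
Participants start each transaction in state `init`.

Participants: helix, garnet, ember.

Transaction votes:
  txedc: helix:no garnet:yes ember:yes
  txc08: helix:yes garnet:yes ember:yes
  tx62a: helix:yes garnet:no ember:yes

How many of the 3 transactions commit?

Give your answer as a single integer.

txedc: no from helix -> abort (commits=0)
txc08: all yes -> commit (commits=1)
tx62a: no from garnet -> abort (commits=1)

Answer: 1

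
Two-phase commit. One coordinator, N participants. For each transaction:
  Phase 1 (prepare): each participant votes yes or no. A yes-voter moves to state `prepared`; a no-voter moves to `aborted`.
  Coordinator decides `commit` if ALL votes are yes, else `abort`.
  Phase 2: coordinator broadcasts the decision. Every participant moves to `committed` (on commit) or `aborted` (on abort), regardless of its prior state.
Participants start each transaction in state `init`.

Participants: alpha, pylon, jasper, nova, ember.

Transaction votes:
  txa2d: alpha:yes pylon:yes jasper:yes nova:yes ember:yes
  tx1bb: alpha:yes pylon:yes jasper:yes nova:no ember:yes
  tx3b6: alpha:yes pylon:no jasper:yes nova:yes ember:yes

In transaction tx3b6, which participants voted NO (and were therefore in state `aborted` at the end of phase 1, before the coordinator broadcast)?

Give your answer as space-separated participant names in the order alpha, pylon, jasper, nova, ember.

Answer: pylon

Derivation:
Txn tx3b6 phase 1: alpha yes -> prepared; pylon no -> aborted; jasper yes -> prepared; nova yes -> prepared; ember yes -> prepared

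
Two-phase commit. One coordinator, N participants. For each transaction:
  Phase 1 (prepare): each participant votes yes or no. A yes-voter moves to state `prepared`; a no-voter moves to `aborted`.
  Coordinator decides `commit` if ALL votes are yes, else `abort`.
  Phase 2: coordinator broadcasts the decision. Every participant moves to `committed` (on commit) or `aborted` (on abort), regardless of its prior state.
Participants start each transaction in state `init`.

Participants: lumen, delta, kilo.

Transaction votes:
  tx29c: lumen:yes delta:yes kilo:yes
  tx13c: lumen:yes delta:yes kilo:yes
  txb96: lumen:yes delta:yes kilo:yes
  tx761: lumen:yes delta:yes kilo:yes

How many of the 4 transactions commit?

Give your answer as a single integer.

tx29c: all yes -> commit (commits=1)
tx13c: all yes -> commit (commits=2)
txb96: all yes -> commit (commits=3)
tx761: all yes -> commit (commits=4)

Answer: 4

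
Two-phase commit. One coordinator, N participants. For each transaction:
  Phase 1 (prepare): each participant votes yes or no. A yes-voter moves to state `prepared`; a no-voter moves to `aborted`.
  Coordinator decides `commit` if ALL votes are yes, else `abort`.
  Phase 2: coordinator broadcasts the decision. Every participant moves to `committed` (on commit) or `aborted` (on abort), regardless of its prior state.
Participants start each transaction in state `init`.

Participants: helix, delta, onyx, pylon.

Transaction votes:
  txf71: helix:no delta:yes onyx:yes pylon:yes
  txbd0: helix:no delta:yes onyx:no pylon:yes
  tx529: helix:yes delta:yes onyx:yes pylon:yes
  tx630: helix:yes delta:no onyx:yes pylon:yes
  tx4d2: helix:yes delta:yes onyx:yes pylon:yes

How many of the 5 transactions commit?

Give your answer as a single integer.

Answer: 2

Derivation:
txf71: no from helix -> abort (commits=0)
txbd0: no from helix, onyx -> abort (commits=0)
tx529: all yes -> commit (commits=1)
tx630: no from delta -> abort (commits=1)
tx4d2: all yes -> commit (commits=2)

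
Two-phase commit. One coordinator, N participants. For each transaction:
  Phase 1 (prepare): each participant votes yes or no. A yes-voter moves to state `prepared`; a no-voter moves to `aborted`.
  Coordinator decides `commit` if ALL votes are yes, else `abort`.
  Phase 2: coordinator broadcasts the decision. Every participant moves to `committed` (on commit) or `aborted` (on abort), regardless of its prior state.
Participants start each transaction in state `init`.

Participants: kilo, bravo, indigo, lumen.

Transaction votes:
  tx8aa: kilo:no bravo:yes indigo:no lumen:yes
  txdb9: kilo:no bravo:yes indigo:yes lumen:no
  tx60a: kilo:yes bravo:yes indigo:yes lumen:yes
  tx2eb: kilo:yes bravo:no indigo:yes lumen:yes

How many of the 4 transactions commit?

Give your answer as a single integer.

tx8aa: no from kilo, indigo -> abort (commits=0)
txdb9: no from kilo, lumen -> abort (commits=0)
tx60a: all yes -> commit (commits=1)
tx2eb: no from bravo -> abort (commits=1)

Answer: 1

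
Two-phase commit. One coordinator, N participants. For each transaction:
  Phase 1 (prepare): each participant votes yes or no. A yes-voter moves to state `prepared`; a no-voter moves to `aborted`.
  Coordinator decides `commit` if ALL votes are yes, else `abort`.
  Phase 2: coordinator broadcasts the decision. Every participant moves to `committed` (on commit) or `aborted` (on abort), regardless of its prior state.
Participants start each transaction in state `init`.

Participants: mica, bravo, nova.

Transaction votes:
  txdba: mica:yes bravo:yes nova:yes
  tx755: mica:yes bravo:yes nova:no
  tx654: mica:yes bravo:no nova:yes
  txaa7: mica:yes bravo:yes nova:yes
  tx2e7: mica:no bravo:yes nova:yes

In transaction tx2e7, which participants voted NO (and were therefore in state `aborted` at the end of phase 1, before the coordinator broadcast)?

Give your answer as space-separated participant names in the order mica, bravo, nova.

Answer: mica

Derivation:
Txn tx2e7 phase 1: mica no -> aborted; bravo yes -> prepared; nova yes -> prepared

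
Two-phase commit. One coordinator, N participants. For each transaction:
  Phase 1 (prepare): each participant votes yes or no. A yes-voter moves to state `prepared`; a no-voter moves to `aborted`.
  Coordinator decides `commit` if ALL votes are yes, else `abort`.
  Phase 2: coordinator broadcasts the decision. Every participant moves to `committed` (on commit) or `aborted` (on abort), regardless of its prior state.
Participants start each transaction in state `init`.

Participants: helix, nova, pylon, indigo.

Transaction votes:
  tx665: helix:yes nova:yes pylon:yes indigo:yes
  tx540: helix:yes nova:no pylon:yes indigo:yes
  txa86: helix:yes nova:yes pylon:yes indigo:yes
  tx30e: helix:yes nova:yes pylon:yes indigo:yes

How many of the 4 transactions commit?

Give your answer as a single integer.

tx665: all yes -> commit (commits=1)
tx540: no from nova -> abort (commits=1)
txa86: all yes -> commit (commits=2)
tx30e: all yes -> commit (commits=3)

Answer: 3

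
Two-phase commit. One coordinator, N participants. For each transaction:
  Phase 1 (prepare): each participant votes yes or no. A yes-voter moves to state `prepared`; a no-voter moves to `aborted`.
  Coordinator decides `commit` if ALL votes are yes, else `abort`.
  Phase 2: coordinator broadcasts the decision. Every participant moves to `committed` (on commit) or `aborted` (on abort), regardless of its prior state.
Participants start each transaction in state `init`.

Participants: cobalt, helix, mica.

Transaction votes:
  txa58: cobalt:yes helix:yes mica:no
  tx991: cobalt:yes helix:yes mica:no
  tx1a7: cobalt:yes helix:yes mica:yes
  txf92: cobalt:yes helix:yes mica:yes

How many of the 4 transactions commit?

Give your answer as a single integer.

txa58: no from mica -> abort (commits=0)
tx991: no from mica -> abort (commits=0)
tx1a7: all yes -> commit (commits=1)
txf92: all yes -> commit (commits=2)

Answer: 2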